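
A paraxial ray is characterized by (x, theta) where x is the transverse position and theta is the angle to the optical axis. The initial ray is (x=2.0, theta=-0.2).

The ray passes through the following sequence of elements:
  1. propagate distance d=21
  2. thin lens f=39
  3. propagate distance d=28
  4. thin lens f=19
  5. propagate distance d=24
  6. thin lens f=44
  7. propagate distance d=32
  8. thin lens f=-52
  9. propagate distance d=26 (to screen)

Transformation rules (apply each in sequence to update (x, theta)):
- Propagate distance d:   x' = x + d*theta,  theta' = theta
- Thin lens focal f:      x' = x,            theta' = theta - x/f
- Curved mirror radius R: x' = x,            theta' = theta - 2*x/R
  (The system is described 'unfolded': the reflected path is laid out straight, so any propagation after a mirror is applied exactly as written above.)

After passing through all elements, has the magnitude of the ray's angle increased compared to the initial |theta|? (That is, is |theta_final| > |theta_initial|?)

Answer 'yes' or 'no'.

Answer: yes

Derivation:
Initial: x=2.0000 theta=-0.2000
After 1 (propagate distance d=21): x=-2.2000 theta=-0.2000
After 2 (thin lens f=39): x=-2.2000 theta=-28/195 (≈-0.1436)
After 3 (propagate distance d=28): x=-1213/195 (≈-6.2205) theta=-28/195 (≈-0.1436)
After 4 (thin lens f=19): x=-1213/195 (≈-6.2205) theta=227/1235 (≈0.1838)
After 5 (propagate distance d=24): x=-6703/3705 (≈-1.8092) theta=227/1235 (≈0.1838)
After 6 (thin lens f=44): x=-6703/3705 (≈-1.8092) theta=36667/163020 (≈0.2249)
After 7 (propagate distance d=32): x=73201/13585 (≈5.3884) theta=36667/163020 (≈0.2249)
After 8 (thin lens f=-52): x=73201/13585 (≈5.3884) theta=18323/55770 (≈0.3285)
After 9 (propagate distance d=26 (to screen)): x=113548/8151 (≈13.9306) theta=18323/55770 (≈0.3285)
|theta_initial|=0.2000 |theta_final|=18323/55770 (≈0.3285) -> increased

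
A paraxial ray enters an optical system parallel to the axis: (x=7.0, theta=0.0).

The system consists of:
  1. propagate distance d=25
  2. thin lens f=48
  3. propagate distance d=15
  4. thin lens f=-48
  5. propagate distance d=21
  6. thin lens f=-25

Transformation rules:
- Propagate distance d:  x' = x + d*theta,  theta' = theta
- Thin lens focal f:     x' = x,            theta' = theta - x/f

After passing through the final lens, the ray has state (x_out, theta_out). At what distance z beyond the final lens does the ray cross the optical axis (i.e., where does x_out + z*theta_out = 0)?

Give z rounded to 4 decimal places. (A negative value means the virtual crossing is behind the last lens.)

Initial: x=7.0000 theta=0.0000
After 1 (propagate distance d=25): x=7.0000 theta=0.0000
After 2 (thin lens f=48): x=7.0000 theta=-7/48 (≈-0.1458)
After 3 (propagate distance d=15): x=4.8125 theta=-7/48 (≈-0.1458)
After 4 (thin lens f=-48): x=4.8125 theta=-35/768 (≈-0.0456)
After 5 (propagate distance d=21): x=987/256 (≈3.8555) theta=-35/768 (≈-0.0456)
After 6 (thin lens f=-25): x=987/256 (≈3.8555) theta=1043/9600 (≈0.1086)
z_focus = -x_out/theta_out = -(987/256)/(1043/9600) = -10575/298 ≈ -35.4866
Rounded to 4 decimal places: z = -35.4866

Answer: -35.4866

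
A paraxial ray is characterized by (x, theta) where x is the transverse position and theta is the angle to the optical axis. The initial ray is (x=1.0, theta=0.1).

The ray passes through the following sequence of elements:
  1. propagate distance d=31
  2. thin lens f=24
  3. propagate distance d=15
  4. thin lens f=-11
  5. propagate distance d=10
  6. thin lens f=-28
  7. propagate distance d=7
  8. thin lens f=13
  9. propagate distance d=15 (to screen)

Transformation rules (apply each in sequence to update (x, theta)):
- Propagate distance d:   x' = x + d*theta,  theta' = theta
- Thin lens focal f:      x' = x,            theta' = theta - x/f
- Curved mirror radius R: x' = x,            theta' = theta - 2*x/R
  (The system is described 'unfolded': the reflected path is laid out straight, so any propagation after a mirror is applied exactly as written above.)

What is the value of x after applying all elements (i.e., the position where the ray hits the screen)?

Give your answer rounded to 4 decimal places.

Answer: 4.6066

Derivation:
Initial: x=1.0000 theta=0.1000
After 1 (propagate distance d=31): x=4.1000 theta=0.1000
After 2 (thin lens f=24): x=4.1000 theta=-17/240 (≈-0.0708)
After 3 (propagate distance d=15): x=3.0375 theta=-17/240 (≈-0.0708)
After 4 (thin lens f=-11): x=3.0375 theta=271/1320 (≈0.2053)
After 5 (propagate distance d=10): x=13439/2640 (≈5.0905) theta=271/1320 (≈0.2053)
After 6 (thin lens f=-28): x=13439/2640 (≈5.0905) theta=5723/14784 (≈0.3871)
After 7 (propagate distance d=7): x=27457/3520 (≈7.8003) theta=5723/14784 (≈0.3871)
After 8 (thin lens f=13): x=27457/3520 (≈7.8003) theta=-102301/480480 (≈-0.2129)
After 9 (propagate distance d=15 (to screen)): x=1475577/320320 (≈4.6066) theta=-102301/480480 (≈-0.2129)
Rounded to 4 decimal places: x = 4.6066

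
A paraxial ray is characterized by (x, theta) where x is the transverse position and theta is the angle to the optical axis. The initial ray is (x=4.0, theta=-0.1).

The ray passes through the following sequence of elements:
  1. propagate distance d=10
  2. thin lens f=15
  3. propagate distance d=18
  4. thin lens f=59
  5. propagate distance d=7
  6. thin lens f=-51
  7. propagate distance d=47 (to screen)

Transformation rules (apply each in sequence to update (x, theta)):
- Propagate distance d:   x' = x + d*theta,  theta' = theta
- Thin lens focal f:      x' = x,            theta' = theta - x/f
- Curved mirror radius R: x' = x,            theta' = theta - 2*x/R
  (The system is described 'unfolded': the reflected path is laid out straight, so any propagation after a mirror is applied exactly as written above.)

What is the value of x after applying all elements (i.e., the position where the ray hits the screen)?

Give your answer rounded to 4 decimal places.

Answer: -20.2880

Derivation:
Initial: x=4.0000 theta=-0.1000
After 1 (propagate distance d=10): x=3.0000 theta=-0.1000
After 2 (thin lens f=15): x=3.0000 theta=-0.3000
After 3 (propagate distance d=18): x=-2.4000 theta=-0.3000
After 4 (thin lens f=59): x=-2.4000 theta=-153/590 (≈-0.2593)
After 5 (propagate distance d=7): x=-2487/590 (≈-4.2153) theta=-153/590 (≈-0.2593)
After 6 (thin lens f=-51): x=-2487/590 (≈-4.2153) theta=-343/1003 (≈-0.3420)
After 7 (propagate distance d=47 (to screen)): x=-203489/10030 (≈-20.2880) theta=-343/1003 (≈-0.3420)
Rounded to 4 decimal places: x = -20.2880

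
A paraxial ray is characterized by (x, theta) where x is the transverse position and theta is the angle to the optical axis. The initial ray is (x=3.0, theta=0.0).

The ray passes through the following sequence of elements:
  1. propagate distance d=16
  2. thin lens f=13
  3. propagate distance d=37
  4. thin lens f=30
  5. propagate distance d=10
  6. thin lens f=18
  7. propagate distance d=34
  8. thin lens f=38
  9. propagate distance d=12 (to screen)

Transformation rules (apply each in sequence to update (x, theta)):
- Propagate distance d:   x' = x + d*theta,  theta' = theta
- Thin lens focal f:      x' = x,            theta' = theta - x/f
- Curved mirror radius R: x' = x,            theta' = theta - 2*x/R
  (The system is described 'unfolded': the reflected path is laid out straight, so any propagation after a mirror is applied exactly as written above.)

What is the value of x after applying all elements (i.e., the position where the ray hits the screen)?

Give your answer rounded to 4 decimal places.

Answer: 6.0216

Derivation:
Initial: x=3.0000 theta=0.0000
After 1 (propagate distance d=16): x=3.0000 theta=0.0000
After 2 (thin lens f=13): x=3.0000 theta=-3/13 (≈-0.2308)
After 3 (propagate distance d=37): x=-72/13 (≈-5.5385) theta=-3/13 (≈-0.2308)
After 4 (thin lens f=30): x=-72/13 (≈-5.5385) theta=-3/65 (≈-0.0462)
After 5 (propagate distance d=10): x=-6.0000 theta=-3/65 (≈-0.0462)
After 6 (thin lens f=18): x=-6.0000 theta=56/195 (≈0.2872)
After 7 (propagate distance d=34): x=734/195 (≈3.7641) theta=56/195 (≈0.2872)
After 8 (thin lens f=38): x=734/195 (≈3.7641) theta=697/3705 (≈0.1881)
After 9 (propagate distance d=12 (to screen)): x=4462/741 (≈6.0216) theta=697/3705 (≈0.1881)
Rounded to 4 decimal places: x = 6.0216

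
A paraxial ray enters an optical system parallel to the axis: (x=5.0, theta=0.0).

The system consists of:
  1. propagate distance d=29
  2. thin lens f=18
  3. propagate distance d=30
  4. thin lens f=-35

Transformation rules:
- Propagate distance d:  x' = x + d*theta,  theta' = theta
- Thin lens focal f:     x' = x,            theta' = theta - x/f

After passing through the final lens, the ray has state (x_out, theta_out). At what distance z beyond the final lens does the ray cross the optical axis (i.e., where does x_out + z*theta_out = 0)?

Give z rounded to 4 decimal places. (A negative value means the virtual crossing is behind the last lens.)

Initial: x=5.0000 theta=0.0000
After 1 (propagate distance d=29): x=5.0000 theta=0.0000
After 2 (thin lens f=18): x=5.0000 theta=-5/18 (≈-0.2778)
After 3 (propagate distance d=30): x=-10/3 (≈-3.3333) theta=-5/18 (≈-0.2778)
After 4 (thin lens f=-35): x=-10/3 (≈-3.3333) theta=-47/126 (≈-0.3730)
z_focus = -x_out/theta_out = -(-10/3)/(-47/126) = -420/47 ≈ -8.9362
Rounded to 4 decimal places: z = -8.9362

Answer: -8.9362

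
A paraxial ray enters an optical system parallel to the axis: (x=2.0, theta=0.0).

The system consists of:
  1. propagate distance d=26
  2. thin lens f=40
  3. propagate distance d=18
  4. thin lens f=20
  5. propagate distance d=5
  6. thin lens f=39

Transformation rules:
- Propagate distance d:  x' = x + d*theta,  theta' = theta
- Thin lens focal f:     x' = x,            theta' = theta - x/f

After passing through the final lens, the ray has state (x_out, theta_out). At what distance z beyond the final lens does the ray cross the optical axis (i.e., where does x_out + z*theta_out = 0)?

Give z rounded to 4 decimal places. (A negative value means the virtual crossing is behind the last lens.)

Answer: 4.8019

Derivation:
Initial: x=2.0000 theta=0.0000
After 1 (propagate distance d=26): x=2.0000 theta=0.0000
After 2 (thin lens f=40): x=2.0000 theta=-0.0500
After 3 (propagate distance d=18): x=1.1000 theta=-0.0500
After 4 (thin lens f=20): x=1.1000 theta=-0.1050
After 5 (propagate distance d=5): x=0.5750 theta=-0.1050
After 6 (thin lens f=39): x=0.5750 theta=-467/3900 (≈-0.1197)
z_focus = -x_out/theta_out = -(0.5750)/(-467/3900) = 4485/934 ≈ 4.8019
Rounded to 4 decimal places: z = 4.8019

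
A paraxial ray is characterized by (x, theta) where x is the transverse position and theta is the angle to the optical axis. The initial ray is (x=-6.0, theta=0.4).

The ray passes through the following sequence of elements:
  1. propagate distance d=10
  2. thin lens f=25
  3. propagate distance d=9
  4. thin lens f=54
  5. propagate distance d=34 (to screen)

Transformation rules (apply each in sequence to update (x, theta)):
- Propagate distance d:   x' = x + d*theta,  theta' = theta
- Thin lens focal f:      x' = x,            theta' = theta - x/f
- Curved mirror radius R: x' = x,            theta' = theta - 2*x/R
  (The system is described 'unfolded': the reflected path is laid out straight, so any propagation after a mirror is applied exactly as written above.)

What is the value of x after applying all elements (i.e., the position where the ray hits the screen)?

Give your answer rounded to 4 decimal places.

Initial: x=-6.0000 theta=0.4000
After 1 (propagate distance d=10): x=-2.0000 theta=0.4000
After 2 (thin lens f=25): x=-2.0000 theta=0.4800
After 3 (propagate distance d=9): x=2.3200 theta=0.4800
After 4 (thin lens f=54): x=2.3200 theta=59/135 (≈0.4370)
After 5 (propagate distance d=34 (to screen)): x=11596/675 (≈17.1793) theta=59/135 (≈0.4370)
Rounded to 4 decimal places: x = 17.1793

Answer: 17.1793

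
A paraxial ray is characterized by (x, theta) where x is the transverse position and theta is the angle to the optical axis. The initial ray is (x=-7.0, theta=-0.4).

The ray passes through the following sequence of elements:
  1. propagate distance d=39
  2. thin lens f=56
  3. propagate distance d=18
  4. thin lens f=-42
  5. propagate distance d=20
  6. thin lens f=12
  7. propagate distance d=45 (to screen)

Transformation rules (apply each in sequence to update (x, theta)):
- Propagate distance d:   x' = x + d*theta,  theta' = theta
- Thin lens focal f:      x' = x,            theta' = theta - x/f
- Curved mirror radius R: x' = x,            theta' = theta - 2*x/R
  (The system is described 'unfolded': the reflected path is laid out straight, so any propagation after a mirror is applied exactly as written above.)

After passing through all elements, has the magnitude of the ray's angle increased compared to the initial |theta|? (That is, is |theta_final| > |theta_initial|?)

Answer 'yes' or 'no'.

Answer: yes

Derivation:
Initial: x=-7.0000 theta=-0.4000
After 1 (propagate distance d=39): x=-22.6000 theta=-0.4000
After 2 (thin lens f=56): x=-22.6000 theta=1/280 (≈0.0036)
After 3 (propagate distance d=18): x=-631/28 (≈-22.5357) theta=1/280 (≈0.0036)
After 4 (thin lens f=-42): x=-631/28 (≈-22.5357) theta=-1567/2940 (≈-0.5330)
After 5 (propagate distance d=20): x=-19519/588 (≈-33.1956) theta=-1567/2940 (≈-0.5330)
After 6 (thin lens f=12): x=-19519/588 (≈-33.1956) theta=78791/35280 (≈2.2333)
After 7 (propagate distance d=45 (to screen)): x=158297/2352 (≈67.3031) theta=78791/35280 (≈2.2333)
|theta_initial|=0.4000 |theta_final|=78791/35280 (≈2.2333) -> increased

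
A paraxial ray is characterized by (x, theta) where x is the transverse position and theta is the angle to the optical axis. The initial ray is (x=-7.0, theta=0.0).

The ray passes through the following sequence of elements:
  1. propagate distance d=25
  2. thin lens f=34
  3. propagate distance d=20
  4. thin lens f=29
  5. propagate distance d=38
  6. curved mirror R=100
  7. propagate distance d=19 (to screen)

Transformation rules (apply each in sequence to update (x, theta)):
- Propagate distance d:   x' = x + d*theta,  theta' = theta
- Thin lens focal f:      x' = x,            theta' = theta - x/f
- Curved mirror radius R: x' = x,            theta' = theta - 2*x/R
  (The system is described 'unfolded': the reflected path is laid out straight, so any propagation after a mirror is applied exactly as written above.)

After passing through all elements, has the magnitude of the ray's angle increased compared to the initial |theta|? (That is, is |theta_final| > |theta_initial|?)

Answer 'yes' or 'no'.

Answer: yes

Derivation:
Initial: x=-7.0000 theta=0.0000
After 1 (propagate distance d=25): x=-7.0000 theta=0.0000
After 2 (thin lens f=34): x=-7.0000 theta=7/34 (≈0.2059)
After 3 (propagate distance d=20): x=-49/17 (≈-2.8824) theta=7/34 (≈0.2059)
After 4 (thin lens f=29): x=-49/17 (≈-2.8824) theta=301/986 (≈0.3053)
After 5 (propagate distance d=38): x=4298/493 (≈8.7181) theta=301/986 (≈0.3053)
After 6 (curved mirror R=100): x=4298/493 (≈8.7181) theta=3227/24650 (≈0.1309)
After 7 (propagate distance d=19 (to screen)): x=276213/24650 (≈11.2054) theta=3227/24650 (≈0.1309)
|theta_initial|=0.0000 |theta_final|=3227/24650 (≈0.1309) -> increased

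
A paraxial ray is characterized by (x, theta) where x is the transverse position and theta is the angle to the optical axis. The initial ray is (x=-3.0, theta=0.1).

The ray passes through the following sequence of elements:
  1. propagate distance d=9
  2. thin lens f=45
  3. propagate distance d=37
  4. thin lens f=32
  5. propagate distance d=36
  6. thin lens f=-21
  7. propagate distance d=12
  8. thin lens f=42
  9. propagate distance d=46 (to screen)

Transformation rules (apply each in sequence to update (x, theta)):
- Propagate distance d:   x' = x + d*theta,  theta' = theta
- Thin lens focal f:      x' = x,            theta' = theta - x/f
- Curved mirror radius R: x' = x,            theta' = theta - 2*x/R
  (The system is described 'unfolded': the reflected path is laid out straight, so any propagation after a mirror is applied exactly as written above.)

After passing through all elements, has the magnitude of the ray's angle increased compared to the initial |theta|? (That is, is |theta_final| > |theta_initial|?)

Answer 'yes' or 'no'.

Initial: x=-3.0000 theta=0.1000
After 1 (propagate distance d=9): x=-2.1000 theta=0.1000
After 2 (thin lens f=45): x=-2.1000 theta=11/75 (≈0.1467)
After 3 (propagate distance d=37): x=499/150 (≈3.3267) theta=11/75 (≈0.1467)
After 4 (thin lens f=32): x=499/150 (≈3.3267) theta=41/960 (≈0.0427)
After 5 (propagate distance d=36): x=5837/1200 (≈4.8642) theta=41/960 (≈0.0427)
After 6 (thin lens f=-21): x=5837/1200 (≈4.8642) theta=27653/100800 (≈0.2743)
After 7 (propagate distance d=12): x=4282/525 (≈8.1562) theta=27653/100800 (≈0.2743)
After 8 (thin lens f=42): x=4282/525 (≈8.1562) theta=6283/78400 (≈0.0801)
After 9 (propagate distance d=46 (to screen)): x=278539/23520 (≈11.8426) theta=6283/78400 (≈0.0801)
|theta_initial|=0.1000 |theta_final|=6283/78400 (≈0.0801) -> not increased

Answer: no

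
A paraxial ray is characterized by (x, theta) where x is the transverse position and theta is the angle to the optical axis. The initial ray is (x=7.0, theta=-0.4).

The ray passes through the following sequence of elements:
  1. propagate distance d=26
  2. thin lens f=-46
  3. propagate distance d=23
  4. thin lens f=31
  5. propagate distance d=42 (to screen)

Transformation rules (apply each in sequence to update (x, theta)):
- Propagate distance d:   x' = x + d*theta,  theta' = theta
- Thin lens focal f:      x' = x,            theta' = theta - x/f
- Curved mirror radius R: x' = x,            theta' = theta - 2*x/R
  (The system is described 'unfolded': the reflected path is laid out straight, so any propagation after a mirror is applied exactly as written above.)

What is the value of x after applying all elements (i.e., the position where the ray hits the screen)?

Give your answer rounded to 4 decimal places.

Answer: -14.8302

Derivation:
Initial: x=7.0000 theta=-0.4000
After 1 (propagate distance d=26): x=-3.4000 theta=-0.4000
After 2 (thin lens f=-46): x=-3.4000 theta=-109/230 (≈-0.4739)
After 3 (propagate distance d=23): x=-14.3000 theta=-109/230 (≈-0.4739)
After 4 (thin lens f=31): x=-14.3000 theta=-9/713 (≈-0.0126)
After 5 (propagate distance d=42 (to screen)): x=-105739/7130 (≈-14.8302) theta=-9/713 (≈-0.0126)
Rounded to 4 decimal places: x = -14.8302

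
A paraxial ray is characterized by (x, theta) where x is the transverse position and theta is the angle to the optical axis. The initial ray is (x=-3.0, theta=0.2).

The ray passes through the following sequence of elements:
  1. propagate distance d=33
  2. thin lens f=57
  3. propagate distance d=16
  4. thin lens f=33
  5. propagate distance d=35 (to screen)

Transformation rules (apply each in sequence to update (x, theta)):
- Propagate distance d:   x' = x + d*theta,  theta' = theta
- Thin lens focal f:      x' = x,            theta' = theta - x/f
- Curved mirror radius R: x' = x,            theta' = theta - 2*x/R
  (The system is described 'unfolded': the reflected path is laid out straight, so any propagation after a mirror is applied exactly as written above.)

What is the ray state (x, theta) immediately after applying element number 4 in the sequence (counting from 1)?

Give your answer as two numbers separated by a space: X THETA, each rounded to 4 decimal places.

Answer: 5.7895 -0.0386

Derivation:
Initial: x=-3.0000 theta=0.2000
After 1 (propagate distance d=33): x=3.6000 theta=0.2000
After 2 (thin lens f=57): x=3.6000 theta=13/95 (≈0.1368)
After 3 (propagate distance d=16): x=110/19 (≈5.7895) theta=13/95 (≈0.1368)
After 4 (thin lens f=33): x=110/19 (≈5.7895) theta=-11/285 (≈-0.0386)
Rounded to 4 decimal places: x = 5.7895, theta = -0.0386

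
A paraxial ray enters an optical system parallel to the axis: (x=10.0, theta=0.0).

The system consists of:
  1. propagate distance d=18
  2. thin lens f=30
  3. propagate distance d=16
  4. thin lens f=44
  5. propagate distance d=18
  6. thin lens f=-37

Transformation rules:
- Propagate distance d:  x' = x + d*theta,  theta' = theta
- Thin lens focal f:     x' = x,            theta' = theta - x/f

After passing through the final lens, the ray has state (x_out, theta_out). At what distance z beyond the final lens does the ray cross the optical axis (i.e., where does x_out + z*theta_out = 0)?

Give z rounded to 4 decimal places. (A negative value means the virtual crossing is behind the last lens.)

Answer: -6.1523

Derivation:
Initial: x=10.0000 theta=0.0000
After 1 (propagate distance d=18): x=10.0000 theta=0.0000
After 2 (thin lens f=30): x=10.0000 theta=-1/3 (≈-0.3333)
After 3 (propagate distance d=16): x=14/3 (≈4.6667) theta=-1/3 (≈-0.3333)
After 4 (thin lens f=44): x=14/3 (≈4.6667) theta=-29/66 (≈-0.4394)
After 5 (propagate distance d=18): x=-107/33 (≈-3.2424) theta=-29/66 (≈-0.4394)
After 6 (thin lens f=-37): x=-107/33 (≈-3.2424) theta=-39/74 (≈-0.5270)
z_focus = -x_out/theta_out = -(-107/33)/(-39/74) = -7918/1287 ≈ -6.1523
Rounded to 4 decimal places: z = -6.1523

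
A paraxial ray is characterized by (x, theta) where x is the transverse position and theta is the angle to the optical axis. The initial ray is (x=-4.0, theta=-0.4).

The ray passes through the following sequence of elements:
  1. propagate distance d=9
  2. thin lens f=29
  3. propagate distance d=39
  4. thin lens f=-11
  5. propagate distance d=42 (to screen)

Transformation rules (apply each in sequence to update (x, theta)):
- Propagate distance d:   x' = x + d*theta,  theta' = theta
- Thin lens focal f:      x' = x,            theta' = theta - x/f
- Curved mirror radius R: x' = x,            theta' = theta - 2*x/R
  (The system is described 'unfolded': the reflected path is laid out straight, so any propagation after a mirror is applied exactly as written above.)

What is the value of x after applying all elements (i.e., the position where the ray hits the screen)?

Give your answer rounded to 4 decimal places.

Initial: x=-4.0000 theta=-0.4000
After 1 (propagate distance d=9): x=-7.6000 theta=-0.4000
After 2 (thin lens f=29): x=-7.6000 theta=-4/29 (≈-0.1379)
After 3 (propagate distance d=39): x=-1882/145 (≈-12.9793) theta=-4/29 (≈-0.1379)
After 4 (thin lens f=-11): x=-1882/145 (≈-12.9793) theta=-2102/1595 (≈-1.3179)
After 5 (propagate distance d=42 (to screen)): x=-108986/1595 (≈-68.3298) theta=-2102/1595 (≈-1.3179)
Rounded to 4 decimal places: x = -68.3298

Answer: -68.3298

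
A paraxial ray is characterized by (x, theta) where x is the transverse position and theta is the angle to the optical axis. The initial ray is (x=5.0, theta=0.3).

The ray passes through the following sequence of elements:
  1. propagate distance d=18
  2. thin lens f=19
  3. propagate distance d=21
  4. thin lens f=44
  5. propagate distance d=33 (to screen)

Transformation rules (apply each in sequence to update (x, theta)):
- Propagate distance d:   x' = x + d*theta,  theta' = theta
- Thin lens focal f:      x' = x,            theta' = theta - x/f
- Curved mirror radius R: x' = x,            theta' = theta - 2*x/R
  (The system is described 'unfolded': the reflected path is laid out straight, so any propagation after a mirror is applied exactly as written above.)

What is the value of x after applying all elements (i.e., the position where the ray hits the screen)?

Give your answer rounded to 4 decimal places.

Answer: -6.8618

Derivation:
Initial: x=5.0000 theta=0.3000
After 1 (propagate distance d=18): x=10.4000 theta=0.3000
After 2 (thin lens f=19): x=10.4000 theta=-47/190 (≈-0.2474)
After 3 (propagate distance d=21): x=989/190 (≈5.2053) theta=-47/190 (≈-0.2474)
After 4 (thin lens f=44): x=989/190 (≈5.2053) theta=-3057/8360 (≈-0.3657)
After 5 (propagate distance d=33 (to screen)): x=-1043/152 (≈-6.8618) theta=-3057/8360 (≈-0.3657)
Rounded to 4 decimal places: x = -6.8618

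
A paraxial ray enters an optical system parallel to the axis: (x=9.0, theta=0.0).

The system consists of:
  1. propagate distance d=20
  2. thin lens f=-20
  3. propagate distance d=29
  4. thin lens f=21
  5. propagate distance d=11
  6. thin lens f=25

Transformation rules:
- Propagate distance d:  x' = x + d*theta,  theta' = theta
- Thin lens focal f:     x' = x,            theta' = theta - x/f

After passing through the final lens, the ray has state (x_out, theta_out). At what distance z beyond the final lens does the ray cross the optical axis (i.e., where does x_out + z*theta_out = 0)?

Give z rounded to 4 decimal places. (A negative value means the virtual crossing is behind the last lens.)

Answer: 12.6847

Derivation:
Initial: x=9.0000 theta=0.0000
After 1 (propagate distance d=20): x=9.0000 theta=0.0000
After 2 (thin lens f=-20): x=9.0000 theta=0.4500
After 3 (propagate distance d=29): x=22.0500 theta=0.4500
After 4 (thin lens f=21): x=22.0500 theta=-0.6000
After 5 (propagate distance d=11): x=15.4500 theta=-0.6000
After 6 (thin lens f=25): x=15.4500 theta=-1.2180
z_focus = -x_out/theta_out = -(15.4500)/(-1.2180) = 2575/203 ≈ 12.6847
Rounded to 4 decimal places: z = 12.6847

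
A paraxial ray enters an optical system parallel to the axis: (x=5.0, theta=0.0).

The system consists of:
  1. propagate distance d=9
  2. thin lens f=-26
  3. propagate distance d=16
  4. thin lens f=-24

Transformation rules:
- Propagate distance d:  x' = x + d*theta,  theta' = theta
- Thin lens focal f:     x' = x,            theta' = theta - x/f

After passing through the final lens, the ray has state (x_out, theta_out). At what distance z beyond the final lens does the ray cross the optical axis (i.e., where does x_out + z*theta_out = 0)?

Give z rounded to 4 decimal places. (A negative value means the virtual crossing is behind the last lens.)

Answer: -15.2727

Derivation:
Initial: x=5.0000 theta=0.0000
After 1 (propagate distance d=9): x=5.0000 theta=0.0000
After 2 (thin lens f=-26): x=5.0000 theta=5/26 (≈0.1923)
After 3 (propagate distance d=16): x=105/13 (≈8.0769) theta=5/26 (≈0.1923)
After 4 (thin lens f=-24): x=105/13 (≈8.0769) theta=55/104 (≈0.5288)
z_focus = -x_out/theta_out = -(105/13)/(55/104) = -168/11 ≈ -15.2727
Rounded to 4 decimal places: z = -15.2727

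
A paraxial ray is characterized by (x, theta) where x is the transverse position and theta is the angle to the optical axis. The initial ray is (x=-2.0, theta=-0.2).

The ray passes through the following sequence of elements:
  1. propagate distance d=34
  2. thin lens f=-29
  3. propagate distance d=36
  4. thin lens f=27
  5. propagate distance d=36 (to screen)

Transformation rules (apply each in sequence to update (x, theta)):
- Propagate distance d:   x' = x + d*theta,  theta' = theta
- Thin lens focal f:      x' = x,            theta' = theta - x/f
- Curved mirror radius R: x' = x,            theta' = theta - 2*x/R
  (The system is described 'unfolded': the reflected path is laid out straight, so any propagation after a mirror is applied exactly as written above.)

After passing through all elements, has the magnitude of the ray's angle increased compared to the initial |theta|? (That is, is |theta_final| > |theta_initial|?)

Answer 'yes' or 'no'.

Answer: yes

Derivation:
Initial: x=-2.0000 theta=-0.2000
After 1 (propagate distance d=34): x=-8.8000 theta=-0.2000
After 2 (thin lens f=-29): x=-8.8000 theta=-73/145 (≈-0.5034)
After 3 (propagate distance d=36): x=-3904/145 (≈-26.9241) theta=-73/145 (≈-0.5034)
After 4 (thin lens f=27): x=-3904/145 (≈-26.9241) theta=1933/3915 (≈0.4937)
After 5 (propagate distance d=36 (to screen)): x=-796/87 (≈-9.1494) theta=1933/3915 (≈0.4937)
|theta_initial|=0.2000 |theta_final|=1933/3915 (≈0.4937) -> increased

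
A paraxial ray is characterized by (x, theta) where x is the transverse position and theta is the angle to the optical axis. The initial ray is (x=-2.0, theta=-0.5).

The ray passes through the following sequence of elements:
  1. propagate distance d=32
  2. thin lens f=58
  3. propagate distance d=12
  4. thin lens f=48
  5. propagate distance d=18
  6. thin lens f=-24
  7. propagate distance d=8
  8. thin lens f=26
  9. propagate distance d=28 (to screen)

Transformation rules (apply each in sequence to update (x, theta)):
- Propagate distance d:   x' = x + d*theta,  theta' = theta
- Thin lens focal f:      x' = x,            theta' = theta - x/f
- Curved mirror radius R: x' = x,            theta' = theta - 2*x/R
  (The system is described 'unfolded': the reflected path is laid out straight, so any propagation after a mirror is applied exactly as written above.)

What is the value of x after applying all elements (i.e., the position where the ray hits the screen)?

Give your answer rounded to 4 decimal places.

Initial: x=-2.0000 theta=-0.5000
After 1 (propagate distance d=32): x=-18.0000 theta=-0.5000
After 2 (thin lens f=58): x=-18.0000 theta=-11/58 (≈-0.1897)
After 3 (propagate distance d=12): x=-588/29 (≈-20.2759) theta=-11/58 (≈-0.1897)
After 4 (thin lens f=48): x=-588/29 (≈-20.2759) theta=27/116 (≈0.2328)
After 5 (propagate distance d=18): x=-933/58 (≈-16.0862) theta=27/116 (≈0.2328)
After 6 (thin lens f=-24): x=-933/58 (≈-16.0862) theta=-0.4375
After 7 (propagate distance d=8): x=-568/29 (≈-19.5862) theta=-0.4375
After 8 (thin lens f=26): x=-568/29 (≈-19.5862) theta=1905/6032 (≈0.3158)
After 9 (propagate distance d=28 (to screen)): x=-16201/1508 (≈-10.7434) theta=1905/6032 (≈0.3158)
Rounded to 4 decimal places: x = -10.7434

Answer: -10.7434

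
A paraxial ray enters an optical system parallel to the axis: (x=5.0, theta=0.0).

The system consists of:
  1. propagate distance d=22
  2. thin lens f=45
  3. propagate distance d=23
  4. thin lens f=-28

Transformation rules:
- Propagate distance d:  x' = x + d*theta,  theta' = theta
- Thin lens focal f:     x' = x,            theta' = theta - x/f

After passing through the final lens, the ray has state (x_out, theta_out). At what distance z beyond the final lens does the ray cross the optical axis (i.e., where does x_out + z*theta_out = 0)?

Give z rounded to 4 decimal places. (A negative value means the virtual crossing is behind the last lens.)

Initial: x=5.0000 theta=0.0000
After 1 (propagate distance d=22): x=5.0000 theta=0.0000
After 2 (thin lens f=45): x=5.0000 theta=-1/9 (≈-0.1111)
After 3 (propagate distance d=23): x=22/9 (≈2.4444) theta=-1/9 (≈-0.1111)
After 4 (thin lens f=-28): x=22/9 (≈2.4444) theta=-1/42 (≈-0.0238)
z_focus = -x_out/theta_out = -(22/9)/(-1/42) = 308/3 ≈ 102.6667
Rounded to 4 decimal places: z = 102.6667

Answer: 102.6667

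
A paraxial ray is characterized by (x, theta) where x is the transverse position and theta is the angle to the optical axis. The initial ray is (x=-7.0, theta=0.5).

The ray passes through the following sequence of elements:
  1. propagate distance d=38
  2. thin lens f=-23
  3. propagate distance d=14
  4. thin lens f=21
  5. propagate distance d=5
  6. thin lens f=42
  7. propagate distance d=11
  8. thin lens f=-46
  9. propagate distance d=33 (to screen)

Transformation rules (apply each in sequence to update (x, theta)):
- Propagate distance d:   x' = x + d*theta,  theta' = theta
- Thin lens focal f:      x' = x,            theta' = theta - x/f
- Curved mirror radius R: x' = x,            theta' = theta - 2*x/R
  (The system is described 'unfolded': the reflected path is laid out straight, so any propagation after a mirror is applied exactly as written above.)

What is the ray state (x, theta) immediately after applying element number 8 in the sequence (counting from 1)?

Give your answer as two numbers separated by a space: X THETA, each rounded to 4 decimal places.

Answer: 16.0238 -0.4813

Derivation:
Initial: x=-7.0000 theta=0.5000
After 1 (propagate distance d=38): x=12.0000 theta=0.5000
After 2 (thin lens f=-23): x=12.0000 theta=47/46 (≈1.0217)
After 3 (propagate distance d=14): x=605/23 (≈26.3043) theta=47/46 (≈1.0217)
After 4 (thin lens f=21): x=605/23 (≈26.3043) theta=-223/966 (≈-0.2308)
After 5 (propagate distance d=5): x=24295/966 (≈25.1501) theta=-223/966 (≈-0.2308)
After 6 (thin lens f=42): x=24295/966 (≈25.1501) theta=-33661/40572 (≈-0.8297)
After 7 (propagate distance d=11): x=650119/40572 (≈16.0238) theta=-33661/40572 (≈-0.8297)
After 8 (thin lens f=-46): x=650119/40572 (≈16.0238) theta=-299429/622104 (≈-0.4813)
Rounded to 4 decimal places: x = 16.0238, theta = -0.4813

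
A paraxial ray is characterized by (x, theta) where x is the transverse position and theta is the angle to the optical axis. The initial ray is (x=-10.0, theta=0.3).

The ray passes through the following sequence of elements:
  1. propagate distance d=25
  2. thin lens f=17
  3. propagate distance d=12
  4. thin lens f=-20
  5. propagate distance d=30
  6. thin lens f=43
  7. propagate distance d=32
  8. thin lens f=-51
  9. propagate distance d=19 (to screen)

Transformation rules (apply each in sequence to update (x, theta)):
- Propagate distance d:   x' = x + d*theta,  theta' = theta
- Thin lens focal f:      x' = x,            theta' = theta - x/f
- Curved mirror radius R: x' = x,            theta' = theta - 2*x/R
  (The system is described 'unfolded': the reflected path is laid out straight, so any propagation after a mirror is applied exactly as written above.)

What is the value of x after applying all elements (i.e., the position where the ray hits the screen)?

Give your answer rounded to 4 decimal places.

Initial: x=-10.0000 theta=0.3000
After 1 (propagate distance d=25): x=-2.5000 theta=0.3000
After 2 (thin lens f=17): x=-2.5000 theta=38/85 (≈0.4471)
After 3 (propagate distance d=12): x=487/170 (≈2.8647) theta=38/85 (≈0.4471)
After 4 (thin lens f=-20): x=487/170 (≈2.8647) theta=2007/3400 (≈0.5903)
After 5 (propagate distance d=30): x=1399/68 (≈20.5735) theta=2007/3400 (≈0.5903)
After 6 (thin lens f=43): x=1399/68 (≈20.5735) theta=16351/146200 (≈0.1118)
After 7 (propagate distance d=32): x=1765541/73100 (≈24.1524) theta=16351/146200 (≈0.1118)
After 8 (thin lens f=-51): x=1765541/73100 (≈24.1524) theta=4364983/7456200 (≈0.5854)
After 9 (propagate distance d=19 (to screen)): x=263019859/7456200 (≈35.2753) theta=4364983/7456200 (≈0.5854)
Rounded to 4 decimal places: x = 35.2753

Answer: 35.2753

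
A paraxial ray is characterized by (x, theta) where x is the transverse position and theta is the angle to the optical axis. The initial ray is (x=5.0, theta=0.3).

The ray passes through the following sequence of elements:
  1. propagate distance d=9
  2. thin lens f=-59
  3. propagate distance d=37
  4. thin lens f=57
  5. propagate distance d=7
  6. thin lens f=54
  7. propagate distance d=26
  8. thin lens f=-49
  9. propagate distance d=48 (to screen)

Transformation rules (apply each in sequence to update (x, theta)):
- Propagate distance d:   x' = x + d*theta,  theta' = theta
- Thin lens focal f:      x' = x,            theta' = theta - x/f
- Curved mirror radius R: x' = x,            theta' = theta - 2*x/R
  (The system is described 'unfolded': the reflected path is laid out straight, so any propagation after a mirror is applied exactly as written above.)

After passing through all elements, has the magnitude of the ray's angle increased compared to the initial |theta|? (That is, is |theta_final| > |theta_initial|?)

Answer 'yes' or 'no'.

Initial: x=5.0000 theta=0.3000
After 1 (propagate distance d=9): x=7.7000 theta=0.3000
After 2 (thin lens f=-59): x=7.7000 theta=127/295 (≈0.4305)
After 3 (propagate distance d=37): x=13941/590 (≈23.6288) theta=127/295 (≈0.4305)
After 4 (thin lens f=57): x=13941/590 (≈23.6288) theta=179/11210 (≈0.0160)
After 5 (propagate distance d=7): x=133066/5605 (≈23.7406) theta=179/11210 (≈0.0160)
After 6 (thin lens f=54): x=133066/5605 (≈23.7406) theta=-128233/302670 (≈-0.4237)
After 7 (propagate distance d=26): x=1925753/151335 (≈12.7251) theta=-128233/302670 (≈-0.4237)
After 8 (thin lens f=-49): x=1925753/151335 (≈12.7251) theta=-810637/4943610 (≈-0.1640)
After 9 (propagate distance d=48 (to screen)): x=35996033/7415415 (≈4.8542) theta=-810637/4943610 (≈-0.1640)
|theta_initial|=0.3000 |theta_final|=810637/4943610 (≈0.1640) -> not increased

Answer: no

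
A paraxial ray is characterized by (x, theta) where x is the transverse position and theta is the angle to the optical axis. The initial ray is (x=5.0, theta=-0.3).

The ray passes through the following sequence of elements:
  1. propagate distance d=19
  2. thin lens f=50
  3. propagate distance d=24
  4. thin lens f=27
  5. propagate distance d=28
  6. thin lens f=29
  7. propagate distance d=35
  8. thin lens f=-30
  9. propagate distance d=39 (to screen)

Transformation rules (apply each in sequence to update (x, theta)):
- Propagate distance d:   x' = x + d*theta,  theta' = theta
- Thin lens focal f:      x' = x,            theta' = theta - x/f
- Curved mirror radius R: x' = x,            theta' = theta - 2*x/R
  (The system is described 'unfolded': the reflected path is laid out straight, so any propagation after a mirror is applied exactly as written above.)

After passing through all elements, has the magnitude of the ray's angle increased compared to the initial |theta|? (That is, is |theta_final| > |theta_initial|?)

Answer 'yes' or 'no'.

Answer: yes

Derivation:
Initial: x=5.0000 theta=-0.3000
After 1 (propagate distance d=19): x=-0.7000 theta=-0.3000
After 2 (thin lens f=50): x=-0.7000 theta=-0.2860
After 3 (propagate distance d=24): x=-7.5640 theta=-0.2860
After 4 (thin lens f=27): x=-7.5640 theta=-79/13500 (≈-0.0059)
After 5 (propagate distance d=28): x=-52163/6750 (≈-7.7279) theta=-79/13500 (≈-0.0059)
After 6 (thin lens f=29): x=-52163/6750 (≈-7.7279) theta=20407/78300 (≈0.2606)
After 7 (propagate distance d=35): x=545771/391500 (≈1.3941) theta=20407/78300 (≈0.2606)
After 8 (thin lens f=-30): x=545771/391500 (≈1.3941) theta=3606821/11745000 (≈0.3071)
After 9 (propagate distance d=39 (to screen)): x=52346383/3915000 (≈13.3707) theta=3606821/11745000 (≈0.3071)
|theta_initial|=0.3000 |theta_final|=3606821/11745000 (≈0.3071) -> increased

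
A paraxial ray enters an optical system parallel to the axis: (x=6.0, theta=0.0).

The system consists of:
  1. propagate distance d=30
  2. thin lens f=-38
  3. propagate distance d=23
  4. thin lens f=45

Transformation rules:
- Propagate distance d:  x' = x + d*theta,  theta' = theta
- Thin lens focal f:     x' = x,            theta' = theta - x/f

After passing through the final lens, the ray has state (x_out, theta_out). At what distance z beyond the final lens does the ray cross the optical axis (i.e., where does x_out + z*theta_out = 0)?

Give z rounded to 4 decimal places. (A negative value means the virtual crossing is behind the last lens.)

Initial: x=6.0000 theta=0.0000
After 1 (propagate distance d=30): x=6.0000 theta=0.0000
After 2 (thin lens f=-38): x=6.0000 theta=3/19 (≈0.1579)
After 3 (propagate distance d=23): x=183/19 (≈9.6316) theta=3/19 (≈0.1579)
After 4 (thin lens f=45): x=183/19 (≈9.6316) theta=-16/285 (≈-0.0561)
z_focus = -x_out/theta_out = -(183/19)/(-16/285) = 171.5625
Rounded to 4 decimal places: z = 171.5625

Answer: 171.5625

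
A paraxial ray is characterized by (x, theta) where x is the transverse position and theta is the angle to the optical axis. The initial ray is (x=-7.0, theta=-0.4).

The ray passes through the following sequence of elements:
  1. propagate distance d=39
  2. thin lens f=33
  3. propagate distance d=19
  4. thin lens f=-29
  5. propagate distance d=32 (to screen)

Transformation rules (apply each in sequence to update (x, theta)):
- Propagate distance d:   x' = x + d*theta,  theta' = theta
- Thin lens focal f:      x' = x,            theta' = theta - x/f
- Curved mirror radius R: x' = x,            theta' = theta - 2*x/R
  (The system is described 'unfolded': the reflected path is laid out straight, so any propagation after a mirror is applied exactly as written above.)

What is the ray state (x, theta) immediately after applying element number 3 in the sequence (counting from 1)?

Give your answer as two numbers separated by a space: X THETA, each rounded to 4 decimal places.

Answer: -17.1879 0.2848

Derivation:
Initial: x=-7.0000 theta=-0.4000
After 1 (propagate distance d=39): x=-22.6000 theta=-0.4000
After 2 (thin lens f=33): x=-22.6000 theta=47/165 (≈0.2848)
After 3 (propagate distance d=19): x=-2836/165 (≈-17.1879) theta=47/165 (≈0.2848)
Rounded to 4 decimal places: x = -17.1879, theta = 0.2848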